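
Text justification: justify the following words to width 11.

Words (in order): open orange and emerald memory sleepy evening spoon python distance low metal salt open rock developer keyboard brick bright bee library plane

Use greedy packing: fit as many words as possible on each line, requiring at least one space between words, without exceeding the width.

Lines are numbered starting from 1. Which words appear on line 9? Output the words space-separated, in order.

Line 1: ['open', 'orange'] (min_width=11, slack=0)
Line 2: ['and', 'emerald'] (min_width=11, slack=0)
Line 3: ['memory'] (min_width=6, slack=5)
Line 4: ['sleepy'] (min_width=6, slack=5)
Line 5: ['evening'] (min_width=7, slack=4)
Line 6: ['spoon'] (min_width=5, slack=6)
Line 7: ['python'] (min_width=6, slack=5)
Line 8: ['distance'] (min_width=8, slack=3)
Line 9: ['low', 'metal'] (min_width=9, slack=2)
Line 10: ['salt', 'open'] (min_width=9, slack=2)
Line 11: ['rock'] (min_width=4, slack=7)
Line 12: ['developer'] (min_width=9, slack=2)
Line 13: ['keyboard'] (min_width=8, slack=3)
Line 14: ['brick'] (min_width=5, slack=6)
Line 15: ['bright', 'bee'] (min_width=10, slack=1)
Line 16: ['library'] (min_width=7, slack=4)
Line 17: ['plane'] (min_width=5, slack=6)

Answer: low metal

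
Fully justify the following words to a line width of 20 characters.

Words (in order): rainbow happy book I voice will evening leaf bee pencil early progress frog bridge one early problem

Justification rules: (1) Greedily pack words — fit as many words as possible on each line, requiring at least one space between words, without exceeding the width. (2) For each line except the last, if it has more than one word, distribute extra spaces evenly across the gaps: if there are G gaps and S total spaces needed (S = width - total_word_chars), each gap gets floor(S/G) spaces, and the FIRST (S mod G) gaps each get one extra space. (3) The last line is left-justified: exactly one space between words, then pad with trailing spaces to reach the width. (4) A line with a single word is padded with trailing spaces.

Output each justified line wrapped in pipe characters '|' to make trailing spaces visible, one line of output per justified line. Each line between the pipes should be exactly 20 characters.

Line 1: ['rainbow', 'happy', 'book', 'I'] (min_width=20, slack=0)
Line 2: ['voice', 'will', 'evening'] (min_width=18, slack=2)
Line 3: ['leaf', 'bee', 'pencil'] (min_width=15, slack=5)
Line 4: ['early', 'progress', 'frog'] (min_width=19, slack=1)
Line 5: ['bridge', 'one', 'early'] (min_width=16, slack=4)
Line 6: ['problem'] (min_width=7, slack=13)

Answer: |rainbow happy book I|
|voice  will  evening|
|leaf    bee   pencil|
|early  progress frog|
|bridge   one   early|
|problem             |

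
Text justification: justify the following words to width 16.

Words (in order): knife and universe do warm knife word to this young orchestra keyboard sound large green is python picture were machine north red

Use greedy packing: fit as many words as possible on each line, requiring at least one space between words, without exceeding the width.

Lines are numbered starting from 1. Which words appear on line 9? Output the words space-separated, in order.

Line 1: ['knife', 'and'] (min_width=9, slack=7)
Line 2: ['universe', 'do', 'warm'] (min_width=16, slack=0)
Line 3: ['knife', 'word', 'to'] (min_width=13, slack=3)
Line 4: ['this', 'young'] (min_width=10, slack=6)
Line 5: ['orchestra'] (min_width=9, slack=7)
Line 6: ['keyboard', 'sound'] (min_width=14, slack=2)
Line 7: ['large', 'green', 'is'] (min_width=14, slack=2)
Line 8: ['python', 'picture'] (min_width=14, slack=2)
Line 9: ['were', 'machine'] (min_width=12, slack=4)
Line 10: ['north', 'red'] (min_width=9, slack=7)

Answer: were machine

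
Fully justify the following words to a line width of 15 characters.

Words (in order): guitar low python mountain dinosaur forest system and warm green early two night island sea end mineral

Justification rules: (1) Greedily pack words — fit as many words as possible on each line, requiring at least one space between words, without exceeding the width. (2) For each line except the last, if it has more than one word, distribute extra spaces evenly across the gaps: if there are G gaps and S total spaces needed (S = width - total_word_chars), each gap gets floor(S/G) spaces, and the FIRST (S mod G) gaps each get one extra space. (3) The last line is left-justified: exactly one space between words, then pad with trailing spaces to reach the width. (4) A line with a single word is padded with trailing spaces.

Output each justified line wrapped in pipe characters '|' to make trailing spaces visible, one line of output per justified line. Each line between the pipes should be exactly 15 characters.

Answer: |guitar      low|
|python mountain|
|dinosaur forest|
|system and warm|
|green early two|
|night    island|
|sea end mineral|

Derivation:
Line 1: ['guitar', 'low'] (min_width=10, slack=5)
Line 2: ['python', 'mountain'] (min_width=15, slack=0)
Line 3: ['dinosaur', 'forest'] (min_width=15, slack=0)
Line 4: ['system', 'and', 'warm'] (min_width=15, slack=0)
Line 5: ['green', 'early', 'two'] (min_width=15, slack=0)
Line 6: ['night', 'island'] (min_width=12, slack=3)
Line 7: ['sea', 'end', 'mineral'] (min_width=15, slack=0)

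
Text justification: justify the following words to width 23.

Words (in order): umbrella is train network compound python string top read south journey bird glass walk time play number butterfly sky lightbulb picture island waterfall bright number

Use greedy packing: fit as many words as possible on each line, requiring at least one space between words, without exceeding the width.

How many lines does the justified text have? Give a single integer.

Line 1: ['umbrella', 'is', 'train'] (min_width=17, slack=6)
Line 2: ['network', 'compound', 'python'] (min_width=23, slack=0)
Line 3: ['string', 'top', 'read', 'south'] (min_width=21, slack=2)
Line 4: ['journey', 'bird', 'glass', 'walk'] (min_width=23, slack=0)
Line 5: ['time', 'play', 'number'] (min_width=16, slack=7)
Line 6: ['butterfly', 'sky', 'lightbulb'] (min_width=23, slack=0)
Line 7: ['picture', 'island'] (min_width=14, slack=9)
Line 8: ['waterfall', 'bright', 'number'] (min_width=23, slack=0)
Total lines: 8

Answer: 8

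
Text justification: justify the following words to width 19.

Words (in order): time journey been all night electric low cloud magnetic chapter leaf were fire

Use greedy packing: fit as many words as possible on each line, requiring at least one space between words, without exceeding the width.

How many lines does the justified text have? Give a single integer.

Line 1: ['time', 'journey', 'been'] (min_width=17, slack=2)
Line 2: ['all', 'night', 'electric'] (min_width=18, slack=1)
Line 3: ['low', 'cloud', 'magnetic'] (min_width=18, slack=1)
Line 4: ['chapter', 'leaf', 'were'] (min_width=17, slack=2)
Line 5: ['fire'] (min_width=4, slack=15)
Total lines: 5

Answer: 5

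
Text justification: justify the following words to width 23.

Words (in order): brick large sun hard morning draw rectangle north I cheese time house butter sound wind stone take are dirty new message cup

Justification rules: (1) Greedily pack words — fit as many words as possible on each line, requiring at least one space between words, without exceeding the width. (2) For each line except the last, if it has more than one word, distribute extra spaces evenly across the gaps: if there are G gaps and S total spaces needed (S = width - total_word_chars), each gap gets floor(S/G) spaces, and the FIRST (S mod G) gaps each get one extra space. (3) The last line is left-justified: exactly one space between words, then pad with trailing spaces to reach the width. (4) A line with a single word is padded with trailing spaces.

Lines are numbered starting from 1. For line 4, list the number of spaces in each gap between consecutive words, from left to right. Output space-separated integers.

Line 1: ['brick', 'large', 'sun', 'hard'] (min_width=20, slack=3)
Line 2: ['morning', 'draw', 'rectangle'] (min_width=22, slack=1)
Line 3: ['north', 'I', 'cheese', 'time'] (min_width=19, slack=4)
Line 4: ['house', 'butter', 'sound', 'wind'] (min_width=23, slack=0)
Line 5: ['stone', 'take', 'are', 'dirty'] (min_width=20, slack=3)
Line 6: ['new', 'message', 'cup'] (min_width=15, slack=8)

Answer: 1 1 1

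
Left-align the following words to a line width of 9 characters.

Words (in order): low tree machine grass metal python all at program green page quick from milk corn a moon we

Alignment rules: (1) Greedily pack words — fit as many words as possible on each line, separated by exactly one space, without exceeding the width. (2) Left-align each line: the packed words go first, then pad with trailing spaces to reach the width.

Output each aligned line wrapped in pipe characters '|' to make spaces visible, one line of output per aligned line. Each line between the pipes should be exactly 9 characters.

Answer: |low tree |
|machine  |
|grass    |
|metal    |
|python   |
|all at   |
|program  |
|green    |
|page     |
|quick    |
|from milk|
|corn a   |
|moon we  |

Derivation:
Line 1: ['low', 'tree'] (min_width=8, slack=1)
Line 2: ['machine'] (min_width=7, slack=2)
Line 3: ['grass'] (min_width=5, slack=4)
Line 4: ['metal'] (min_width=5, slack=4)
Line 5: ['python'] (min_width=6, slack=3)
Line 6: ['all', 'at'] (min_width=6, slack=3)
Line 7: ['program'] (min_width=7, slack=2)
Line 8: ['green'] (min_width=5, slack=4)
Line 9: ['page'] (min_width=4, slack=5)
Line 10: ['quick'] (min_width=5, slack=4)
Line 11: ['from', 'milk'] (min_width=9, slack=0)
Line 12: ['corn', 'a'] (min_width=6, slack=3)
Line 13: ['moon', 'we'] (min_width=7, slack=2)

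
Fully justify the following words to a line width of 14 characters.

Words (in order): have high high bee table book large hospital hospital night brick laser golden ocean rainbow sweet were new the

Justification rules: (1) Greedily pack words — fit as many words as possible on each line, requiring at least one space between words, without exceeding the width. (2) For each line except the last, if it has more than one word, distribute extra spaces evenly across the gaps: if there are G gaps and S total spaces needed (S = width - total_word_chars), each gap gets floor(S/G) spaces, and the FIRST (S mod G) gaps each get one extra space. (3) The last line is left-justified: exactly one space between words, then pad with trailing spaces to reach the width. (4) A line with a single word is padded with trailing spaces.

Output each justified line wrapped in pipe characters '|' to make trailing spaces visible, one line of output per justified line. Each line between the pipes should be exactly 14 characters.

Line 1: ['have', 'high', 'high'] (min_width=14, slack=0)
Line 2: ['bee', 'table', 'book'] (min_width=14, slack=0)
Line 3: ['large', 'hospital'] (min_width=14, slack=0)
Line 4: ['hospital', 'night'] (min_width=14, slack=0)
Line 5: ['brick', 'laser'] (min_width=11, slack=3)
Line 6: ['golden', 'ocean'] (min_width=12, slack=2)
Line 7: ['rainbow', 'sweet'] (min_width=13, slack=1)
Line 8: ['were', 'new', 'the'] (min_width=12, slack=2)

Answer: |have high high|
|bee table book|
|large hospital|
|hospital night|
|brick    laser|
|golden   ocean|
|rainbow  sweet|
|were new the  |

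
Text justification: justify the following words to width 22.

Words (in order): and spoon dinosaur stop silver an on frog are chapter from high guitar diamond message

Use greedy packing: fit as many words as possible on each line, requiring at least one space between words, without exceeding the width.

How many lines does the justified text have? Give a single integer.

Answer: 4

Derivation:
Line 1: ['and', 'spoon', 'dinosaur'] (min_width=18, slack=4)
Line 2: ['stop', 'silver', 'an', 'on', 'frog'] (min_width=22, slack=0)
Line 3: ['are', 'chapter', 'from', 'high'] (min_width=21, slack=1)
Line 4: ['guitar', 'diamond', 'message'] (min_width=22, slack=0)
Total lines: 4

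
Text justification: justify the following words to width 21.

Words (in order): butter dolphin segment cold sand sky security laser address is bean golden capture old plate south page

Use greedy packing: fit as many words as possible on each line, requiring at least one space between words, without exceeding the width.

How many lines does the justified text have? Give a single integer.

Line 1: ['butter', 'dolphin'] (min_width=14, slack=7)
Line 2: ['segment', 'cold', 'sand', 'sky'] (min_width=21, slack=0)
Line 3: ['security', 'laser'] (min_width=14, slack=7)
Line 4: ['address', 'is', 'bean'] (min_width=15, slack=6)
Line 5: ['golden', 'capture', 'old'] (min_width=18, slack=3)
Line 6: ['plate', 'south', 'page'] (min_width=16, slack=5)
Total lines: 6

Answer: 6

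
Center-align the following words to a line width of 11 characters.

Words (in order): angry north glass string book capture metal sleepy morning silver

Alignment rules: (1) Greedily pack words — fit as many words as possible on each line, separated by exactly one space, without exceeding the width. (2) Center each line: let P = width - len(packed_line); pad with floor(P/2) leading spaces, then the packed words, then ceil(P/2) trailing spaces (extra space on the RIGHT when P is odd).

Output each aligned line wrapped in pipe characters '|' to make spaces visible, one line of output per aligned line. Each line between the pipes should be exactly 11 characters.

Answer: |angry north|
|   glass   |
|string book|
|  capture  |
|   metal   |
|  sleepy   |
|  morning  |
|  silver   |

Derivation:
Line 1: ['angry', 'north'] (min_width=11, slack=0)
Line 2: ['glass'] (min_width=5, slack=6)
Line 3: ['string', 'book'] (min_width=11, slack=0)
Line 4: ['capture'] (min_width=7, slack=4)
Line 5: ['metal'] (min_width=5, slack=6)
Line 6: ['sleepy'] (min_width=6, slack=5)
Line 7: ['morning'] (min_width=7, slack=4)
Line 8: ['silver'] (min_width=6, slack=5)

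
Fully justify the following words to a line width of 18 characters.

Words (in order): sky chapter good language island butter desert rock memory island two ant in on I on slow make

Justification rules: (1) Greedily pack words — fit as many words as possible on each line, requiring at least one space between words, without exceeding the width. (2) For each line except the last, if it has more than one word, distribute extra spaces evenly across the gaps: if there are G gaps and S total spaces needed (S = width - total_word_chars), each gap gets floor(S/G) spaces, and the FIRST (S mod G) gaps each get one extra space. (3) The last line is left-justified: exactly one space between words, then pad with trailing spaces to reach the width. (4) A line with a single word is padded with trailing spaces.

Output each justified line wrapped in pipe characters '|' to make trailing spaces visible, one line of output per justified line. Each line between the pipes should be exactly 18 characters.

Line 1: ['sky', 'chapter', 'good'] (min_width=16, slack=2)
Line 2: ['language', 'island'] (min_width=15, slack=3)
Line 3: ['butter', 'desert', 'rock'] (min_width=18, slack=0)
Line 4: ['memory', 'island', 'two'] (min_width=17, slack=1)
Line 5: ['ant', 'in', 'on', 'I', 'on'] (min_width=14, slack=4)
Line 6: ['slow', 'make'] (min_width=9, slack=9)

Answer: |sky  chapter  good|
|language    island|
|butter desert rock|
|memory  island two|
|ant  in  on  I  on|
|slow make         |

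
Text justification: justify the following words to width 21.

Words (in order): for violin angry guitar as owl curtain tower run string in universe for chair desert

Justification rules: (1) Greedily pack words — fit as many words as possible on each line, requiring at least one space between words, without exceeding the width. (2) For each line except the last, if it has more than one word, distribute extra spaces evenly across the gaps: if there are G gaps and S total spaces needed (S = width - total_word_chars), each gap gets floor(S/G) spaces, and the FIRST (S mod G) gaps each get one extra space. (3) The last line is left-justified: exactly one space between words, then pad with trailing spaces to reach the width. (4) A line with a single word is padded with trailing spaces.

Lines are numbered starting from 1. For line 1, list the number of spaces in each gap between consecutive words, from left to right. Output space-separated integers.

Answer: 4 3

Derivation:
Line 1: ['for', 'violin', 'angry'] (min_width=16, slack=5)
Line 2: ['guitar', 'as', 'owl', 'curtain'] (min_width=21, slack=0)
Line 3: ['tower', 'run', 'string', 'in'] (min_width=19, slack=2)
Line 4: ['universe', 'for', 'chair'] (min_width=18, slack=3)
Line 5: ['desert'] (min_width=6, slack=15)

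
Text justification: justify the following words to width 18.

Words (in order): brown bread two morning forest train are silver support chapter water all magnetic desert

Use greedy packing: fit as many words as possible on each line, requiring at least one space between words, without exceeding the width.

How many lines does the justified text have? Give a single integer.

Line 1: ['brown', 'bread', 'two'] (min_width=15, slack=3)
Line 2: ['morning', 'forest'] (min_width=14, slack=4)
Line 3: ['train', 'are', 'silver'] (min_width=16, slack=2)
Line 4: ['support', 'chapter'] (min_width=15, slack=3)
Line 5: ['water', 'all', 'magnetic'] (min_width=18, slack=0)
Line 6: ['desert'] (min_width=6, slack=12)
Total lines: 6

Answer: 6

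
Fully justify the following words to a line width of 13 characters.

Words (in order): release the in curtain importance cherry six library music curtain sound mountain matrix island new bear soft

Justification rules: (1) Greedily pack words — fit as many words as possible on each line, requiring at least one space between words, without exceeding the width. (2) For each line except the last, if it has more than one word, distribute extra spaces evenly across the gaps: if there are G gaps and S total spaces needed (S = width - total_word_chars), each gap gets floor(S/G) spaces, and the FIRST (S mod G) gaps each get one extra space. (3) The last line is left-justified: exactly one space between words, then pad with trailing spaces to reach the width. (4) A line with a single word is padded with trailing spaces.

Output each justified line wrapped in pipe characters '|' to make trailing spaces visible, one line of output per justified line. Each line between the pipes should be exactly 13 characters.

Answer: |release   the|
|in    curtain|
|importance   |
|cherry    six|
|library music|
|curtain sound|
|mountain     |
|matrix island|
|new bear soft|

Derivation:
Line 1: ['release', 'the'] (min_width=11, slack=2)
Line 2: ['in', 'curtain'] (min_width=10, slack=3)
Line 3: ['importance'] (min_width=10, slack=3)
Line 4: ['cherry', 'six'] (min_width=10, slack=3)
Line 5: ['library', 'music'] (min_width=13, slack=0)
Line 6: ['curtain', 'sound'] (min_width=13, slack=0)
Line 7: ['mountain'] (min_width=8, slack=5)
Line 8: ['matrix', 'island'] (min_width=13, slack=0)
Line 9: ['new', 'bear', 'soft'] (min_width=13, slack=0)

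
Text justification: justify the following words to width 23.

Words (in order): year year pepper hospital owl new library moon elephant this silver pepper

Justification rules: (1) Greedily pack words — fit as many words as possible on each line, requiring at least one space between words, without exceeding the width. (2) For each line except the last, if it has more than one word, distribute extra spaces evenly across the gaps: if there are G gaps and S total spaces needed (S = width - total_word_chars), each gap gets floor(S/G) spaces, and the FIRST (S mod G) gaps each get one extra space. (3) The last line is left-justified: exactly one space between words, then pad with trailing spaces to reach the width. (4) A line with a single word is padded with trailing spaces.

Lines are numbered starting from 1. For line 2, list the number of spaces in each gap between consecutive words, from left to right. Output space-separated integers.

Line 1: ['year', 'year', 'pepper'] (min_width=16, slack=7)
Line 2: ['hospital', 'owl', 'new'] (min_width=16, slack=7)
Line 3: ['library', 'moon', 'elephant'] (min_width=21, slack=2)
Line 4: ['this', 'silver', 'pepper'] (min_width=18, slack=5)

Answer: 5 4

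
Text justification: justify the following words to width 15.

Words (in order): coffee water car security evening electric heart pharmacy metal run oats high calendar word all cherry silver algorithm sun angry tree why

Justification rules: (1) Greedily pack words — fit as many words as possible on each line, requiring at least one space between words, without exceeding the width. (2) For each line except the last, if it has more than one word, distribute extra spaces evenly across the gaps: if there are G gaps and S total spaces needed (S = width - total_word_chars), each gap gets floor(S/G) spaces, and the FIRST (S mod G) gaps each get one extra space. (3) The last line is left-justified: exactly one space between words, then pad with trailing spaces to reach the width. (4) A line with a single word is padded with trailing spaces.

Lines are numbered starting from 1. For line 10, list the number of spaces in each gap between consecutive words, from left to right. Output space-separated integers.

Answer: 3

Derivation:
Line 1: ['coffee', 'water'] (min_width=12, slack=3)
Line 2: ['car', 'security'] (min_width=12, slack=3)
Line 3: ['evening'] (min_width=7, slack=8)
Line 4: ['electric', 'heart'] (min_width=14, slack=1)
Line 5: ['pharmacy', 'metal'] (min_width=14, slack=1)
Line 6: ['run', 'oats', 'high'] (min_width=13, slack=2)
Line 7: ['calendar', 'word'] (min_width=13, slack=2)
Line 8: ['all', 'cherry'] (min_width=10, slack=5)
Line 9: ['silver'] (min_width=6, slack=9)
Line 10: ['algorithm', 'sun'] (min_width=13, slack=2)
Line 11: ['angry', 'tree', 'why'] (min_width=14, slack=1)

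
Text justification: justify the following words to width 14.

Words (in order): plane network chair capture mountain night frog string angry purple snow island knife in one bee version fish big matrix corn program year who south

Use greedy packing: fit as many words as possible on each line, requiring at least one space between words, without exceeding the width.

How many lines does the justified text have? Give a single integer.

Line 1: ['plane', 'network'] (min_width=13, slack=1)
Line 2: ['chair', 'capture'] (min_width=13, slack=1)
Line 3: ['mountain', 'night'] (min_width=14, slack=0)
Line 4: ['frog', 'string'] (min_width=11, slack=3)
Line 5: ['angry', 'purple'] (min_width=12, slack=2)
Line 6: ['snow', 'island'] (min_width=11, slack=3)
Line 7: ['knife', 'in', 'one'] (min_width=12, slack=2)
Line 8: ['bee', 'version'] (min_width=11, slack=3)
Line 9: ['fish', 'big'] (min_width=8, slack=6)
Line 10: ['matrix', 'corn'] (min_width=11, slack=3)
Line 11: ['program', 'year'] (min_width=12, slack=2)
Line 12: ['who', 'south'] (min_width=9, slack=5)
Total lines: 12

Answer: 12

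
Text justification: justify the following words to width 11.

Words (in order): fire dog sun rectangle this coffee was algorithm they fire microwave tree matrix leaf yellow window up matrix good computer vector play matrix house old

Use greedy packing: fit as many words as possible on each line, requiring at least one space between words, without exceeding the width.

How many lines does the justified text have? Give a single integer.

Answer: 16

Derivation:
Line 1: ['fire', 'dog'] (min_width=8, slack=3)
Line 2: ['sun'] (min_width=3, slack=8)
Line 3: ['rectangle'] (min_width=9, slack=2)
Line 4: ['this', 'coffee'] (min_width=11, slack=0)
Line 5: ['was'] (min_width=3, slack=8)
Line 6: ['algorithm'] (min_width=9, slack=2)
Line 7: ['they', 'fire'] (min_width=9, slack=2)
Line 8: ['microwave'] (min_width=9, slack=2)
Line 9: ['tree', 'matrix'] (min_width=11, slack=0)
Line 10: ['leaf', 'yellow'] (min_width=11, slack=0)
Line 11: ['window', 'up'] (min_width=9, slack=2)
Line 12: ['matrix', 'good'] (min_width=11, slack=0)
Line 13: ['computer'] (min_width=8, slack=3)
Line 14: ['vector', 'play'] (min_width=11, slack=0)
Line 15: ['matrix'] (min_width=6, slack=5)
Line 16: ['house', 'old'] (min_width=9, slack=2)
Total lines: 16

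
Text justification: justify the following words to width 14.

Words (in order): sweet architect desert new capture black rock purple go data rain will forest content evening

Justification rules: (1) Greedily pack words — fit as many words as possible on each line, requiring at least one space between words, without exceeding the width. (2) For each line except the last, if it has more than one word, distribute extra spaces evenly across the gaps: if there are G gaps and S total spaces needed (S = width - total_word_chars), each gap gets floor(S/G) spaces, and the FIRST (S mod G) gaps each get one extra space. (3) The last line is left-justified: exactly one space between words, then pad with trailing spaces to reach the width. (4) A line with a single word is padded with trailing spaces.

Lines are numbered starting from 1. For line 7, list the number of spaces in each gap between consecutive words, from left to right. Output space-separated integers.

Line 1: ['sweet'] (min_width=5, slack=9)
Line 2: ['architect'] (min_width=9, slack=5)
Line 3: ['desert', 'new'] (min_width=10, slack=4)
Line 4: ['capture', 'black'] (min_width=13, slack=1)
Line 5: ['rock', 'purple', 'go'] (min_width=14, slack=0)
Line 6: ['data', 'rain', 'will'] (min_width=14, slack=0)
Line 7: ['forest', 'content'] (min_width=14, slack=0)
Line 8: ['evening'] (min_width=7, slack=7)

Answer: 1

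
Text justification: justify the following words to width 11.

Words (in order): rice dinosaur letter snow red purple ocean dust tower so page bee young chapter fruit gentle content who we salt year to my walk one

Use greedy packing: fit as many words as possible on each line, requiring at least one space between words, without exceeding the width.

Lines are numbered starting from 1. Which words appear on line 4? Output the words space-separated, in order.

Answer: red purple

Derivation:
Line 1: ['rice'] (min_width=4, slack=7)
Line 2: ['dinosaur'] (min_width=8, slack=3)
Line 3: ['letter', 'snow'] (min_width=11, slack=0)
Line 4: ['red', 'purple'] (min_width=10, slack=1)
Line 5: ['ocean', 'dust'] (min_width=10, slack=1)
Line 6: ['tower', 'so'] (min_width=8, slack=3)
Line 7: ['page', 'bee'] (min_width=8, slack=3)
Line 8: ['young'] (min_width=5, slack=6)
Line 9: ['chapter'] (min_width=7, slack=4)
Line 10: ['fruit'] (min_width=5, slack=6)
Line 11: ['gentle'] (min_width=6, slack=5)
Line 12: ['content', 'who'] (min_width=11, slack=0)
Line 13: ['we', 'salt'] (min_width=7, slack=4)
Line 14: ['year', 'to', 'my'] (min_width=10, slack=1)
Line 15: ['walk', 'one'] (min_width=8, slack=3)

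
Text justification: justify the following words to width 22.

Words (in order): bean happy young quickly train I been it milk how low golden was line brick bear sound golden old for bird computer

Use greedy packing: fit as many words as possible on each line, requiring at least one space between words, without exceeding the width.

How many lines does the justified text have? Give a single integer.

Answer: 6

Derivation:
Line 1: ['bean', 'happy', 'young'] (min_width=16, slack=6)
Line 2: ['quickly', 'train', 'I', 'been'] (min_width=20, slack=2)
Line 3: ['it', 'milk', 'how', 'low', 'golden'] (min_width=22, slack=0)
Line 4: ['was', 'line', 'brick', 'bear'] (min_width=19, slack=3)
Line 5: ['sound', 'golden', 'old', 'for'] (min_width=20, slack=2)
Line 6: ['bird', 'computer'] (min_width=13, slack=9)
Total lines: 6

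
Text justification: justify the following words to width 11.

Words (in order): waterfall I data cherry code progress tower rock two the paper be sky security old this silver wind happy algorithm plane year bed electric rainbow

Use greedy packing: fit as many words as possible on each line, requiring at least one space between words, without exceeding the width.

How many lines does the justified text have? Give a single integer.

Line 1: ['waterfall', 'I'] (min_width=11, slack=0)
Line 2: ['data', 'cherry'] (min_width=11, slack=0)
Line 3: ['code'] (min_width=4, slack=7)
Line 4: ['progress'] (min_width=8, slack=3)
Line 5: ['tower', 'rock'] (min_width=10, slack=1)
Line 6: ['two', 'the'] (min_width=7, slack=4)
Line 7: ['paper', 'be'] (min_width=8, slack=3)
Line 8: ['sky'] (min_width=3, slack=8)
Line 9: ['security'] (min_width=8, slack=3)
Line 10: ['old', 'this'] (min_width=8, slack=3)
Line 11: ['silver', 'wind'] (min_width=11, slack=0)
Line 12: ['happy'] (min_width=5, slack=6)
Line 13: ['algorithm'] (min_width=9, slack=2)
Line 14: ['plane', 'year'] (min_width=10, slack=1)
Line 15: ['bed'] (min_width=3, slack=8)
Line 16: ['electric'] (min_width=8, slack=3)
Line 17: ['rainbow'] (min_width=7, slack=4)
Total lines: 17

Answer: 17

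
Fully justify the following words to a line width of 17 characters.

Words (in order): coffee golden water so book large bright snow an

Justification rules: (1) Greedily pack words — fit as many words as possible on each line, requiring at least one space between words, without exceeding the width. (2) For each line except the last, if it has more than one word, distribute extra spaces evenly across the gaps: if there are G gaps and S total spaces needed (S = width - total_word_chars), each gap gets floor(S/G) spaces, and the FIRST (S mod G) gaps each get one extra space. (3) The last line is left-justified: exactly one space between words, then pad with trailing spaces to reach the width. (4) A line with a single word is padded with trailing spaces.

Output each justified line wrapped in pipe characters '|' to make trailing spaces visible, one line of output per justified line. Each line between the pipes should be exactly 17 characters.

Answer: |coffee     golden|
|water   so   book|
|large bright snow|
|an               |

Derivation:
Line 1: ['coffee', 'golden'] (min_width=13, slack=4)
Line 2: ['water', 'so', 'book'] (min_width=13, slack=4)
Line 3: ['large', 'bright', 'snow'] (min_width=17, slack=0)
Line 4: ['an'] (min_width=2, slack=15)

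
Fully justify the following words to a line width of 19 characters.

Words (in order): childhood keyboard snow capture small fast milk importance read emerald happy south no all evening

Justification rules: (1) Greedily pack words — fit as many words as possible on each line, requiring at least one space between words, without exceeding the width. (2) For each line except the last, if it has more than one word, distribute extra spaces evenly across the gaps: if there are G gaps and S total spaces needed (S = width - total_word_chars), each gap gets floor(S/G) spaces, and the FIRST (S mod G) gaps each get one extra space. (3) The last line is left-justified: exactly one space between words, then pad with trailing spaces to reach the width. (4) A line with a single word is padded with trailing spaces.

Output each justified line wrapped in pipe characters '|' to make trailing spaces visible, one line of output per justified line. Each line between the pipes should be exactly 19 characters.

Answer: |childhood  keyboard|
|snow  capture small|
|fast           milk|
|importance     read|
|emerald happy south|
|no all evening     |

Derivation:
Line 1: ['childhood', 'keyboard'] (min_width=18, slack=1)
Line 2: ['snow', 'capture', 'small'] (min_width=18, slack=1)
Line 3: ['fast', 'milk'] (min_width=9, slack=10)
Line 4: ['importance', 'read'] (min_width=15, slack=4)
Line 5: ['emerald', 'happy', 'south'] (min_width=19, slack=0)
Line 6: ['no', 'all', 'evening'] (min_width=14, slack=5)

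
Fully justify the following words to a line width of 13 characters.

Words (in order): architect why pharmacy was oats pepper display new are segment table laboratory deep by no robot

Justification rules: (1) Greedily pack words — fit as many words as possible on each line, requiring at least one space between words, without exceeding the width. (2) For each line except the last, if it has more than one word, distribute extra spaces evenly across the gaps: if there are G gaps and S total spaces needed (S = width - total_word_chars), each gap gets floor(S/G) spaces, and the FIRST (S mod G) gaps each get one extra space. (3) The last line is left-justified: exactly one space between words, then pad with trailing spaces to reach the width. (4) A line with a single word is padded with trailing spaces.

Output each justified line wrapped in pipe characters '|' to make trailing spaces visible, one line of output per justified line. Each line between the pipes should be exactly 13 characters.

Answer: |architect why|
|pharmacy  was|
|oats   pepper|
|display   new|
|are   segment|
|table        |
|laboratory   |
|deep   by  no|
|robot        |

Derivation:
Line 1: ['architect', 'why'] (min_width=13, slack=0)
Line 2: ['pharmacy', 'was'] (min_width=12, slack=1)
Line 3: ['oats', 'pepper'] (min_width=11, slack=2)
Line 4: ['display', 'new'] (min_width=11, slack=2)
Line 5: ['are', 'segment'] (min_width=11, slack=2)
Line 6: ['table'] (min_width=5, slack=8)
Line 7: ['laboratory'] (min_width=10, slack=3)
Line 8: ['deep', 'by', 'no'] (min_width=10, slack=3)
Line 9: ['robot'] (min_width=5, slack=8)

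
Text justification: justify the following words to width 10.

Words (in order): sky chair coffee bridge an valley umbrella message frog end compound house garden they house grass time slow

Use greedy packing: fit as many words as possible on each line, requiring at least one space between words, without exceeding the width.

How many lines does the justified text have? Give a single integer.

Answer: 13

Derivation:
Line 1: ['sky', 'chair'] (min_width=9, slack=1)
Line 2: ['coffee'] (min_width=6, slack=4)
Line 3: ['bridge', 'an'] (min_width=9, slack=1)
Line 4: ['valley'] (min_width=6, slack=4)
Line 5: ['umbrella'] (min_width=8, slack=2)
Line 6: ['message'] (min_width=7, slack=3)
Line 7: ['frog', 'end'] (min_width=8, slack=2)
Line 8: ['compound'] (min_width=8, slack=2)
Line 9: ['house'] (min_width=5, slack=5)
Line 10: ['garden'] (min_width=6, slack=4)
Line 11: ['they', 'house'] (min_width=10, slack=0)
Line 12: ['grass', 'time'] (min_width=10, slack=0)
Line 13: ['slow'] (min_width=4, slack=6)
Total lines: 13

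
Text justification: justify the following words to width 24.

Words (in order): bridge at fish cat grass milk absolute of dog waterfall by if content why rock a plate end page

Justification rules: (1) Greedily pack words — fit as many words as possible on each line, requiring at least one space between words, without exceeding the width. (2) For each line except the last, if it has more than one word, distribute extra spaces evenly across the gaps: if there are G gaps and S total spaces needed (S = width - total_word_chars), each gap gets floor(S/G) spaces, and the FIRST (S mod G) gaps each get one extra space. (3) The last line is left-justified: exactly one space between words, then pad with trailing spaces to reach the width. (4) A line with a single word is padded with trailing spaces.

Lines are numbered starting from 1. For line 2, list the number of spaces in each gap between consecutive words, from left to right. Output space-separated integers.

Answer: 3 2 2

Derivation:
Line 1: ['bridge', 'at', 'fish', 'cat', 'grass'] (min_width=24, slack=0)
Line 2: ['milk', 'absolute', 'of', 'dog'] (min_width=20, slack=4)
Line 3: ['waterfall', 'by', 'if', 'content'] (min_width=23, slack=1)
Line 4: ['why', 'rock', 'a', 'plate', 'end'] (min_width=20, slack=4)
Line 5: ['page'] (min_width=4, slack=20)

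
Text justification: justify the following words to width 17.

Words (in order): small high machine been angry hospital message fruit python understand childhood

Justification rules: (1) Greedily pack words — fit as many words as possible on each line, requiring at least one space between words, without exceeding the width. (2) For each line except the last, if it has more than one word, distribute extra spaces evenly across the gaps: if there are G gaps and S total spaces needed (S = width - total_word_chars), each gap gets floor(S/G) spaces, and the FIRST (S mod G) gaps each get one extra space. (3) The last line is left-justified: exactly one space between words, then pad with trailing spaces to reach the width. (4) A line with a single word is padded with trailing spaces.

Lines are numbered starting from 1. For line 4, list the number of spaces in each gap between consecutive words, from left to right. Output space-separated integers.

Line 1: ['small', 'high'] (min_width=10, slack=7)
Line 2: ['machine', 'been'] (min_width=12, slack=5)
Line 3: ['angry', 'hospital'] (min_width=14, slack=3)
Line 4: ['message', 'fruit'] (min_width=13, slack=4)
Line 5: ['python', 'understand'] (min_width=17, slack=0)
Line 6: ['childhood'] (min_width=9, slack=8)

Answer: 5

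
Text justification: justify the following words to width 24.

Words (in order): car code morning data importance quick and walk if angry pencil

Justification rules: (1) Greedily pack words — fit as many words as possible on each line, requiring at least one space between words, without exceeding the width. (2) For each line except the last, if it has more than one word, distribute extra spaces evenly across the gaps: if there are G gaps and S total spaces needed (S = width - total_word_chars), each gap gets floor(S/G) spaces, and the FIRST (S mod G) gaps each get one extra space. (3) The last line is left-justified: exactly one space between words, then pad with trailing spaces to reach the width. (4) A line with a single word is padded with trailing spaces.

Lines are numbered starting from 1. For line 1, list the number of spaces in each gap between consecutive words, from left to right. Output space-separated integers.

Line 1: ['car', 'code', 'morning', 'data'] (min_width=21, slack=3)
Line 2: ['importance', 'quick', 'and'] (min_width=20, slack=4)
Line 3: ['walk', 'if', 'angry', 'pencil'] (min_width=20, slack=4)

Answer: 2 2 2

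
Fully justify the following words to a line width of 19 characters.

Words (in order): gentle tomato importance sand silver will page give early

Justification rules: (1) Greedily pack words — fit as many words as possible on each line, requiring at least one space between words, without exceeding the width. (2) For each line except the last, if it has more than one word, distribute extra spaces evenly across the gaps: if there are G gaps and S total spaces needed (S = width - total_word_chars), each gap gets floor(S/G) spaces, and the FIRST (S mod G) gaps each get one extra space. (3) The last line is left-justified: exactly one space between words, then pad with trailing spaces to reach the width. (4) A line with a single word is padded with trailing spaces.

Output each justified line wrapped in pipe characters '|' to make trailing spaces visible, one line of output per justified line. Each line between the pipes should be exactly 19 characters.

Answer: |gentle       tomato|
|importance     sand|
|silver   will  page|
|give early         |

Derivation:
Line 1: ['gentle', 'tomato'] (min_width=13, slack=6)
Line 2: ['importance', 'sand'] (min_width=15, slack=4)
Line 3: ['silver', 'will', 'page'] (min_width=16, slack=3)
Line 4: ['give', 'early'] (min_width=10, slack=9)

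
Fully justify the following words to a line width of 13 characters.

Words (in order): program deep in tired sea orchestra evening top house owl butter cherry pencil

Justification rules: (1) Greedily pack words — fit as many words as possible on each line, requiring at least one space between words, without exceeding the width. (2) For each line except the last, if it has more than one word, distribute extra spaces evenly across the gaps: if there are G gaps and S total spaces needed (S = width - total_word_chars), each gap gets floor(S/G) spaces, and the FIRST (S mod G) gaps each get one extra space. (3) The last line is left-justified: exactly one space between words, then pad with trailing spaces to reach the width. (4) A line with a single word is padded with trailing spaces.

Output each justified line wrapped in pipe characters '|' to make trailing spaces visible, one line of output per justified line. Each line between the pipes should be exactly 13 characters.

Line 1: ['program', 'deep'] (min_width=12, slack=1)
Line 2: ['in', 'tired', 'sea'] (min_width=12, slack=1)
Line 3: ['orchestra'] (min_width=9, slack=4)
Line 4: ['evening', 'top'] (min_width=11, slack=2)
Line 5: ['house', 'owl'] (min_width=9, slack=4)
Line 6: ['butter', 'cherry'] (min_width=13, slack=0)
Line 7: ['pencil'] (min_width=6, slack=7)

Answer: |program  deep|
|in  tired sea|
|orchestra    |
|evening   top|
|house     owl|
|butter cherry|
|pencil       |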